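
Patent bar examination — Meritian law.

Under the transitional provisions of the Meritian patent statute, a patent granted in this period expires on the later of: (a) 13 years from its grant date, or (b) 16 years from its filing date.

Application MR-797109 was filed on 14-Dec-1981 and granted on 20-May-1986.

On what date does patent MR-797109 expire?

May 20, 1999

(a) grant + 13 years → 20 May 1999.
(b) filing + 16 years → 14 December 1997.
Later of the two: 20 May 1999.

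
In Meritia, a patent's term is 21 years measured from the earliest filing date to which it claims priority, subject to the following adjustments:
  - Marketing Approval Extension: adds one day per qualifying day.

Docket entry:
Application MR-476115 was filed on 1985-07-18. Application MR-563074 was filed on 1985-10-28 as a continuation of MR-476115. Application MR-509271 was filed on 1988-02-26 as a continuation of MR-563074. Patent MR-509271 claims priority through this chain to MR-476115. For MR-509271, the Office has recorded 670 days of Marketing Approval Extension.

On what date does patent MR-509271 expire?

Earliest priority filing: 18 July 1985.
Base term: 18 July 1985 + 21 years → 18 July 2006.
Marketing Approval Extension: +670 days → 18 May 2008.

2008-05-18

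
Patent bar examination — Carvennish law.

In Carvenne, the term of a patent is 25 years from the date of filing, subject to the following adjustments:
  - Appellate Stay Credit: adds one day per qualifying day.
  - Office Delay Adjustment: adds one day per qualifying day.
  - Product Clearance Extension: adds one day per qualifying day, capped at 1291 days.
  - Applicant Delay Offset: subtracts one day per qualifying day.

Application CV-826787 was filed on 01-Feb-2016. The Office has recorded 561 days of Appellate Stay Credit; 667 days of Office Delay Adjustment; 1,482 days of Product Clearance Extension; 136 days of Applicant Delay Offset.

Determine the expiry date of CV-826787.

2047-08-12

Base term: filing date + 25 years → 1 February 2041.
Appellate Stay Credit: +561 days → 16 August 2042.
Office Delay Adjustment: +667 days → 13 June 2044.
Product Clearance Extension: 1482 days claimed exceeds the 1291-day cap, so +1291 days → 26 December 2047.
Applicant Delay Offset: −136 days → 12 August 2047.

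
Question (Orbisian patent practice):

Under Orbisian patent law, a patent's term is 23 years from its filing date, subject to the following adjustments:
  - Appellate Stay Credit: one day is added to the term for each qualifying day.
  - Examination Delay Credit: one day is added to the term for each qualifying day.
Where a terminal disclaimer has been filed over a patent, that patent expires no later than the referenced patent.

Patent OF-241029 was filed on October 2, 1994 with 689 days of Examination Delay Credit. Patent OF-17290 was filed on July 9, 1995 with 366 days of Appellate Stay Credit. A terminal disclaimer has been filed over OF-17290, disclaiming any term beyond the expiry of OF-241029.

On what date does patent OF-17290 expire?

July 10, 2019

Natural term of OF-17290:
  Base: filing + 23 years → 9 July 2018.
  Appellate Stay Credit: +366 days → 10 July 2019.
Expiry of referenced patent OF-241029:
  Base: filing + 23 years → 2 October 2017.
  Examination Delay Credit: +689 days → 22 August 2019.
Terminal disclaimer: OF-17290 expires on the earlier of 10 July 2019 and 22 August 2019.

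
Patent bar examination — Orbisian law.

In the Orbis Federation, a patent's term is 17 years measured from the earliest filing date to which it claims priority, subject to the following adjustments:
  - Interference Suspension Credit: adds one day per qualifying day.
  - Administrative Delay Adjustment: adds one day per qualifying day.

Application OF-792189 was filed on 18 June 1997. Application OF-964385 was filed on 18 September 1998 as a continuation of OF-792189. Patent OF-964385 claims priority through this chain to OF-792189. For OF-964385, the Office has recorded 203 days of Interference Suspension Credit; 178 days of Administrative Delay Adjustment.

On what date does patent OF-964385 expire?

July 4, 2015

Earliest priority filing: 18 June 1997.
Base term: 18 June 1997 + 17 years → 18 June 2014.
Interference Suspension Credit: +203 days → 7 January 2015.
Administrative Delay Adjustment: +178 days → 4 July 2015.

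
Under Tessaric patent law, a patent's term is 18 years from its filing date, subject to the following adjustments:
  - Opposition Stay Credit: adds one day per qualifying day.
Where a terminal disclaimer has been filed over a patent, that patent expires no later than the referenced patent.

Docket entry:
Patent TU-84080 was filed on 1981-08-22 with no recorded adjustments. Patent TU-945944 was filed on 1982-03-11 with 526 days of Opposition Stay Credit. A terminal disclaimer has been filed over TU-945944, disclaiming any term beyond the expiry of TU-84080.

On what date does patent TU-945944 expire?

1999-08-22

Natural term of TU-945944:
  Base: filing + 18 years → 11 March 2000.
  Opposition Stay Credit: +526 days → 19 August 2001.
Expiry of referenced patent TU-84080:
  Base: filing + 18 years → 22 August 1999.
Terminal disclaimer: TU-945944 expires on the earlier of 19 August 2001 and 22 August 1999.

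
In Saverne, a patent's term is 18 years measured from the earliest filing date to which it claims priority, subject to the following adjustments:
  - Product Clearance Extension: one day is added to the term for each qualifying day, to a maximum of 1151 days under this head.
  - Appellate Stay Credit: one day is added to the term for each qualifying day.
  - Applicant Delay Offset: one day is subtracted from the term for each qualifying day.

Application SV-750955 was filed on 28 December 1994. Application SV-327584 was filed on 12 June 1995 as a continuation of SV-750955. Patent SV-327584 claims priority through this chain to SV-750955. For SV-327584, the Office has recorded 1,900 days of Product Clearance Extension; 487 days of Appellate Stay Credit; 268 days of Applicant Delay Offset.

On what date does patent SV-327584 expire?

Earliest priority filing: 28 December 1994.
Base term: 28 December 1994 + 18 years → 28 December 2012.
Product Clearance Extension: 1900 days claimed exceeds the 1151-day cap, so +1151 days → 22 February 2016.
Appellate Stay Credit: +487 days → 23 June 2017.
Applicant Delay Offset: −268 days → 28 September 2016.

2016-09-28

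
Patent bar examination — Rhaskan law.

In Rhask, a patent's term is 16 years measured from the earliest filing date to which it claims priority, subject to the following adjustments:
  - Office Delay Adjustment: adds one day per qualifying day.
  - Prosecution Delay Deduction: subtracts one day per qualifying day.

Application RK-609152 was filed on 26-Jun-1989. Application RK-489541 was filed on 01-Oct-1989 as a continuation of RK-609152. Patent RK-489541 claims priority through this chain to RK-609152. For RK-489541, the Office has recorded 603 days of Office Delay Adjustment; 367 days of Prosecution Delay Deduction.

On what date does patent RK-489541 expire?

Earliest priority filing: 26 June 1989.
Base term: 26 June 1989 + 16 years → 26 June 2005.
Office Delay Adjustment: +603 days → 19 February 2007.
Prosecution Delay Deduction: −367 days → 17 February 2006.

2006-02-17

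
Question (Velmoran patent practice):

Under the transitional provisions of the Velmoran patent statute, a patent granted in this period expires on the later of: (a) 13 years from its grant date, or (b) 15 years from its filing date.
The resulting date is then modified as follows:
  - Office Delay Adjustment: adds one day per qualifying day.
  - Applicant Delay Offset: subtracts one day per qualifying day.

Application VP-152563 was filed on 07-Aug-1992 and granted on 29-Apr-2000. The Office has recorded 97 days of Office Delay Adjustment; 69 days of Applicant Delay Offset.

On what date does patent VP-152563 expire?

May 27, 2013

(a) grant + 13 years → 29 April 2013.
(b) filing + 15 years → 7 August 2007.
Later of the two: 29 April 2013.
Office Delay Adjustment: +97 days → 4 August 2013.
Applicant Delay Offset: −69 days → 27 May 2013.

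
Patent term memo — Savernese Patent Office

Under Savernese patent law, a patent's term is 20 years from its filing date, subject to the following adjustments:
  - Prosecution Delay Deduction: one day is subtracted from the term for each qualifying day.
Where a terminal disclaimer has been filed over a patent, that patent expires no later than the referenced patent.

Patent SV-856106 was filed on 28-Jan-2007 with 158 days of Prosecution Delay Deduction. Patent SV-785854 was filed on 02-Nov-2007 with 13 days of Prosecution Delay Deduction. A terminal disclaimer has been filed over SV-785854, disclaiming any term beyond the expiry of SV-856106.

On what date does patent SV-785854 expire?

Natural term of SV-785854:
  Base: filing + 20 years → 2 November 2027.
  Prosecution Delay Deduction: −13 days → 20 October 2027.
Expiry of referenced patent SV-856106:
  Base: filing + 20 years → 28 January 2027.
  Prosecution Delay Deduction: −158 days → 23 August 2026.
Terminal disclaimer: SV-785854 expires on the earlier of 20 October 2027 and 23 August 2026.

2026-08-23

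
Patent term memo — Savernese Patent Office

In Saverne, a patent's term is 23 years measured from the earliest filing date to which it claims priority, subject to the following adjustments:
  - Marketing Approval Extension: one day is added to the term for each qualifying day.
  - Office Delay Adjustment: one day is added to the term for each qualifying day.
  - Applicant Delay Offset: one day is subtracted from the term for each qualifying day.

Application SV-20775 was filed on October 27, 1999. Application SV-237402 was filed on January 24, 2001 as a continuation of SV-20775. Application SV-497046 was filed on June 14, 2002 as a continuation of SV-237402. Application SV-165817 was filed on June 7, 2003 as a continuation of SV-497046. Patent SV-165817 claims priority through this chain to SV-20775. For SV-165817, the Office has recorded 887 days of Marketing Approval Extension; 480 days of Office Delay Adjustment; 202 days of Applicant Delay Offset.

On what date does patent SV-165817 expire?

Earliest priority filing: 27 October 1999.
Base term: 27 October 1999 + 23 years → 27 October 2022.
Marketing Approval Extension: +887 days → 1 April 2025.
Office Delay Adjustment: +480 days → 25 July 2026.
Applicant Delay Offset: −202 days → 4 January 2026.

2026-01-04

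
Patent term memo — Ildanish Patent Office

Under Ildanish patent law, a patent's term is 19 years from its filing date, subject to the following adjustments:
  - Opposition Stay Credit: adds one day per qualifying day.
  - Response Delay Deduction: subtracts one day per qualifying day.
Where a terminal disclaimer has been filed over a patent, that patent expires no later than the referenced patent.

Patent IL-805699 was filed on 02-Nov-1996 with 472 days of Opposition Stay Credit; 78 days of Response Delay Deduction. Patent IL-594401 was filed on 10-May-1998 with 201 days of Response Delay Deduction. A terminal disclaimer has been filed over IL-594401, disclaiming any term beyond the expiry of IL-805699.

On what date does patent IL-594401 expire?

October 21, 2016

Natural term of IL-594401:
  Base: filing + 19 years → 10 May 2017.
  Response Delay Deduction: −201 days → 21 October 2016.
Expiry of referenced patent IL-805699:
  Base: filing + 19 years → 2 November 2015.
  Opposition Stay Credit: +472 days → 16 February 2017.
  Response Delay Deduction: −78 days → 30 November 2016.
Terminal disclaimer: IL-594401 expires on the earlier of 21 October 2016 and 30 November 2016.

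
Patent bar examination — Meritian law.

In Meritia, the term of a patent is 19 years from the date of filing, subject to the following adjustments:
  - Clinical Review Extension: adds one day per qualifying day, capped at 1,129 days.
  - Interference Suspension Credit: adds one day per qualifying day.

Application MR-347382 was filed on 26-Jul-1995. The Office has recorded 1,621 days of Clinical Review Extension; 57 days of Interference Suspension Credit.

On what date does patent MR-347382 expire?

Base term: filing date + 19 years → 26 July 2014.
Clinical Review Extension: 1621 days claimed exceeds the 1129-day cap, so +1129 days → 28 August 2017.
Interference Suspension Credit: +57 days → 24 October 2017.

October 24, 2017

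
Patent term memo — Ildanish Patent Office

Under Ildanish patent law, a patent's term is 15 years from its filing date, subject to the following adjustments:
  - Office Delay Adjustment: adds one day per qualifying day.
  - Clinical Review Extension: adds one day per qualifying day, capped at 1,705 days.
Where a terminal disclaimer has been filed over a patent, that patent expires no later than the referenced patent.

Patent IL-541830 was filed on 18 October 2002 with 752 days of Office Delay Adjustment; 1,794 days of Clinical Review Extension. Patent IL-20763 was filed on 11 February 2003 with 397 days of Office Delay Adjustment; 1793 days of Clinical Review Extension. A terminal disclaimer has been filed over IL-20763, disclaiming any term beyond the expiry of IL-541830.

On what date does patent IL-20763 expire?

Natural term of IL-20763:
  Base: filing + 15 years → 11 February 2018.
  Office Delay Adjustment: +397 days → 15 March 2019.
  Clinical Review Extension: 1793 days claimed exceeds the 1705-day cap, so +1705 days → 14 November 2023.
Expiry of referenced patent IL-541830:
  Base: filing + 15 years → 18 October 2017.
  Office Delay Adjustment: +752 days → 9 November 2019.
  Clinical Review Extension: 1794 days claimed exceeds the 1705-day cap, so +1705 days → 10 July 2024.
Terminal disclaimer: IL-20763 expires on the earlier of 14 November 2023 and 10 July 2024.

2023-11-14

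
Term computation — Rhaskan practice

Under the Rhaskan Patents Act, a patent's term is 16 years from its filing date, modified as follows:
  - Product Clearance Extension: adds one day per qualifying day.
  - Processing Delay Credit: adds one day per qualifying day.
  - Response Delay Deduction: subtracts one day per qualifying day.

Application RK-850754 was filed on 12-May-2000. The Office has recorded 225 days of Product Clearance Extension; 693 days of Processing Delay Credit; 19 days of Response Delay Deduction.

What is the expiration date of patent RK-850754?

Base term: filing date + 16 years → 12 May 2016.
Product Clearance Extension: +225 days → 23 December 2016.
Processing Delay Credit: +693 days → 16 November 2018.
Response Delay Deduction: −19 days → 28 October 2018.

October 28, 2018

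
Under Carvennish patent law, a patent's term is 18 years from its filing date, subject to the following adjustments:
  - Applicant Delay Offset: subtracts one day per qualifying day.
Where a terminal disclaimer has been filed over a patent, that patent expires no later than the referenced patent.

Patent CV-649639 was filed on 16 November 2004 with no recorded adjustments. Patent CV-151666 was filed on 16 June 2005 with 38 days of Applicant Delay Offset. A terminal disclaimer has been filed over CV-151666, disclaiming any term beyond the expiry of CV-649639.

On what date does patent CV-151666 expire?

November 16, 2022

Natural term of CV-151666:
  Base: filing + 18 years → 16 June 2023.
  Applicant Delay Offset: −38 days → 9 May 2023.
Expiry of referenced patent CV-649639:
  Base: filing + 18 years → 16 November 2022.
Terminal disclaimer: CV-151666 expires on the earlier of 9 May 2023 and 16 November 2022.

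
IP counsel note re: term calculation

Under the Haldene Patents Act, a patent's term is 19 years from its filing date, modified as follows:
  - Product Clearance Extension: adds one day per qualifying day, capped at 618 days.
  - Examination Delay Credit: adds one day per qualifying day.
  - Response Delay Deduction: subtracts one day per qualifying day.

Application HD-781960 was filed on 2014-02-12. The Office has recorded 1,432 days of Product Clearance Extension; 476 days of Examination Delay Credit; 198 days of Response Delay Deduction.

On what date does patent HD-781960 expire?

2035-07-28

Base term: filing date + 19 years → 12 February 2033.
Product Clearance Extension: 1432 days claimed exceeds the 618-day cap, so +618 days → 23 October 2034.
Examination Delay Credit: +476 days → 11 February 2036.
Response Delay Deduction: −198 days → 28 July 2035.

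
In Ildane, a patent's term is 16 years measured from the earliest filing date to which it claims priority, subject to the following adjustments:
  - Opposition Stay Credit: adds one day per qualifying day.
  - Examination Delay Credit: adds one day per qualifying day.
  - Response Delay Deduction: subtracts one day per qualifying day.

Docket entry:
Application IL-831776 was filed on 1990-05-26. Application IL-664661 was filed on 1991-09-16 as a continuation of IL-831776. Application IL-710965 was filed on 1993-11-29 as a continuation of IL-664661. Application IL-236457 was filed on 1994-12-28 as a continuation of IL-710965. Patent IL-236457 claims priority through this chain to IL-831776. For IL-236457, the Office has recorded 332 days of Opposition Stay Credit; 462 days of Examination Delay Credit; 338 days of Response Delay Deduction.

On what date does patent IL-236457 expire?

Earliest priority filing: 26 May 1990.
Base term: 26 May 1990 + 16 years → 26 May 2006.
Opposition Stay Credit: +332 days → 23 April 2007.
Examination Delay Credit: +462 days → 28 July 2008.
Response Delay Deduction: −338 days → 25 August 2007.

2007-08-25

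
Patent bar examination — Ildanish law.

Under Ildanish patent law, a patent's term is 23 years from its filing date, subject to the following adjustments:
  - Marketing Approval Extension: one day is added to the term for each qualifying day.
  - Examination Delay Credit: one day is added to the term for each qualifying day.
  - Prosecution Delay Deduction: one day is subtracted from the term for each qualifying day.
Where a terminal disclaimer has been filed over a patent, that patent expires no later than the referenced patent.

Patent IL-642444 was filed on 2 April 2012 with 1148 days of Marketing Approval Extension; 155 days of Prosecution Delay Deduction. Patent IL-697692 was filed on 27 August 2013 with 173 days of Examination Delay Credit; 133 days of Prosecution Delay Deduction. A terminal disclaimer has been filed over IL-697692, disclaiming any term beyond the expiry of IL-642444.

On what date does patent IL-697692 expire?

Natural term of IL-697692:
  Base: filing + 23 years → 27 August 2036.
  Examination Delay Credit: +173 days → 16 February 2037.
  Prosecution Delay Deduction: −133 days → 6 October 2036.
Expiry of referenced patent IL-642444:
  Base: filing + 23 years → 2 April 2035.
  Marketing Approval Extension: +1148 days → 24 May 2038.
  Prosecution Delay Deduction: −155 days → 20 December 2037.
Terminal disclaimer: IL-697692 expires on the earlier of 6 October 2036 and 20 December 2037.

2036-10-06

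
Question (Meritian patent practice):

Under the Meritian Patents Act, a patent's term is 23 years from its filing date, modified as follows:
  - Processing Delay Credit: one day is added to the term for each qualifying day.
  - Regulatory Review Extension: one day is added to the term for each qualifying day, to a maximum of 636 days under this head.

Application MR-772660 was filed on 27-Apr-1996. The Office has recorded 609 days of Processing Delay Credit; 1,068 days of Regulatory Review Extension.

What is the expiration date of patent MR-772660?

2022-09-23

Base term: filing date + 23 years → 27 April 2019.
Processing Delay Credit: +609 days → 26 December 2020.
Regulatory Review Extension: 1068 days claimed exceeds the 636-day cap, so +636 days → 23 September 2022.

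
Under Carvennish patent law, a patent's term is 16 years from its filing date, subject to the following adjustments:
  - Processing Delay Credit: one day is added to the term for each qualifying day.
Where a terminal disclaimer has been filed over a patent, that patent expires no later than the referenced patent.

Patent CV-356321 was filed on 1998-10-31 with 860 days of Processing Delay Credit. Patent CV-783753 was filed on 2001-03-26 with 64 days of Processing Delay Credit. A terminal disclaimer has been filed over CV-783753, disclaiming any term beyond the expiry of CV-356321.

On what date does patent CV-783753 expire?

2017-03-09

Natural term of CV-783753:
  Base: filing + 16 years → 26 March 2017.
  Processing Delay Credit: +64 days → 29 May 2017.
Expiry of referenced patent CV-356321:
  Base: filing + 16 years → 31 October 2014.
  Processing Delay Credit: +860 days → 9 March 2017.
Terminal disclaimer: CV-783753 expires on the earlier of 29 May 2017 and 9 March 2017.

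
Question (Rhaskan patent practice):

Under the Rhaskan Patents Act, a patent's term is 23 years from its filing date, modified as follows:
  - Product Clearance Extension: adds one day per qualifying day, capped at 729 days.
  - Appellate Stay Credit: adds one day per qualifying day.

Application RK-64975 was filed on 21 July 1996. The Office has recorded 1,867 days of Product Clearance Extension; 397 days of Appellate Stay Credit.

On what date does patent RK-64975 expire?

Base term: filing date + 23 years → 21 July 2019.
Product Clearance Extension: 1867 days claimed exceeds the 729-day cap, so +729 days → 19 July 2021.
Appellate Stay Credit: +397 days → 20 August 2022.

August 20, 2022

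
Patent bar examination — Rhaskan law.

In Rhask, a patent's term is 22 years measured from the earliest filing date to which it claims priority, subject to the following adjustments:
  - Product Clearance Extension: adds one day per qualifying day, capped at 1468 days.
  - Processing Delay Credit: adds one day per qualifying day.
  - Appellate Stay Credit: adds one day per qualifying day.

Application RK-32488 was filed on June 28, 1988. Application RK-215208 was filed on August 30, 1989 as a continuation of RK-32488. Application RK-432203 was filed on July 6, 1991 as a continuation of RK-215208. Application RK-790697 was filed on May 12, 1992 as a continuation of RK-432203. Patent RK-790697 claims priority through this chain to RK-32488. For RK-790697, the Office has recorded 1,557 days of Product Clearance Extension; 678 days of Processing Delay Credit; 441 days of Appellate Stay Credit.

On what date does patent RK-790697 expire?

Earliest priority filing: 28 June 1988.
Base term: 28 June 1988 + 22 years → 28 June 2010.
Product Clearance Extension: 1557 days claimed exceeds the 1468-day cap, so +1468 days → 5 July 2014.
Processing Delay Credit: +678 days → 13 May 2016.
Appellate Stay Credit: +441 days → 28 July 2017.

2017-07-28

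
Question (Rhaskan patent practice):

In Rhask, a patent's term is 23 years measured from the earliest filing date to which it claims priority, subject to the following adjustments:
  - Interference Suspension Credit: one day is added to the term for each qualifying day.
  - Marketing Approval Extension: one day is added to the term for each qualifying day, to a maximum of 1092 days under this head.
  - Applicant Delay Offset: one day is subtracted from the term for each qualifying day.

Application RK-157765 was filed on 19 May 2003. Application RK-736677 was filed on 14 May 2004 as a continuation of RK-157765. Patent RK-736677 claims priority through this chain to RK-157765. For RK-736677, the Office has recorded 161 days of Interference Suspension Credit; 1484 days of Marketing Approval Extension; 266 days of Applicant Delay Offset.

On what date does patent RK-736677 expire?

January 30, 2029

Earliest priority filing: 19 May 2003.
Base term: 19 May 2003 + 23 years → 19 May 2026.
Interference Suspension Credit: +161 days → 27 October 2026.
Marketing Approval Extension: 1484 days claimed exceeds the 1092-day cap, so +1092 days → 23 October 2029.
Applicant Delay Offset: −266 days → 30 January 2029.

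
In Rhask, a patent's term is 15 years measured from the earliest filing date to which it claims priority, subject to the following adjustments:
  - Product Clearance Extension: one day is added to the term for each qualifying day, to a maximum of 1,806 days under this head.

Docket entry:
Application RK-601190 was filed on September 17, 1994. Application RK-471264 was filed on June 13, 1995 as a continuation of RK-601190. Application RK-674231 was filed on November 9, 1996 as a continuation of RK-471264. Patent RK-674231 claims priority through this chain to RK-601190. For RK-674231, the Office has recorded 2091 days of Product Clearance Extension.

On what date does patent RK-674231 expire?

2014-08-28

Earliest priority filing: 17 September 1994.
Base term: 17 September 1994 + 15 years → 17 September 2009.
Product Clearance Extension: 2091 days claimed exceeds the 1806-day cap, so +1806 days → 28 August 2014.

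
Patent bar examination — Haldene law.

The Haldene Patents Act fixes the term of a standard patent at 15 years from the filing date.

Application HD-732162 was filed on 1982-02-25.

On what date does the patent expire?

1997-02-25

Filing date + 15 years → 25 February 1997.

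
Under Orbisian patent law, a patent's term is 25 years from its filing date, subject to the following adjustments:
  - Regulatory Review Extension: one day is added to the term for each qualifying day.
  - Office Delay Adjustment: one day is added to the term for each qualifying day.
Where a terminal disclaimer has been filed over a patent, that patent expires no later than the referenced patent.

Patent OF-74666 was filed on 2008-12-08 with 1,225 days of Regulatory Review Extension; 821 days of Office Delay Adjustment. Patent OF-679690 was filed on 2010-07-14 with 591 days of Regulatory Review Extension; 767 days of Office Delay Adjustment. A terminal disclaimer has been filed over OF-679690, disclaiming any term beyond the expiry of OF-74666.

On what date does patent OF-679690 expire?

Natural term of OF-679690:
  Base: filing + 25 years → 14 July 2035.
  Regulatory Review Extension: +591 days → 24 February 2037.
  Office Delay Adjustment: +767 days → 2 April 2039.
Expiry of referenced patent OF-74666:
  Base: filing + 25 years → 8 December 2033.
  Regulatory Review Extension: +1225 days → 16 April 2037.
  Office Delay Adjustment: +821 days → 16 July 2039.
Terminal disclaimer: OF-679690 expires on the earlier of 2 April 2039 and 16 July 2039.

2039-04-02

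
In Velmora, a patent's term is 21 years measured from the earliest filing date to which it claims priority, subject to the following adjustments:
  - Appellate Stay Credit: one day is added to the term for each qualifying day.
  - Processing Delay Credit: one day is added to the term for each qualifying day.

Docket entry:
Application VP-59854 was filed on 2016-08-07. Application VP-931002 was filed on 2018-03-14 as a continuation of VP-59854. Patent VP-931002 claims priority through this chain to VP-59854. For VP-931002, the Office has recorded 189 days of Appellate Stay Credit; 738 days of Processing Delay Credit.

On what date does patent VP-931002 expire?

Earliest priority filing: 7 August 2016.
Base term: 7 August 2016 + 21 years → 7 August 2037.
Appellate Stay Credit: +189 days → 12 February 2038.
Processing Delay Credit: +738 days → 20 February 2040.

2040-02-20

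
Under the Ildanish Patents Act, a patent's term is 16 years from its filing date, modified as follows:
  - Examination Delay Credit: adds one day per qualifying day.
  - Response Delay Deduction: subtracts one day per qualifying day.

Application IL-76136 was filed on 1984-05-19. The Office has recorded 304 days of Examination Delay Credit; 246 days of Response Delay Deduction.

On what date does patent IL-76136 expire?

Base term: filing date + 16 years → 19 May 2000.
Examination Delay Credit: +304 days → 19 March 2001.
Response Delay Deduction: −246 days → 16 July 2000.

2000-07-16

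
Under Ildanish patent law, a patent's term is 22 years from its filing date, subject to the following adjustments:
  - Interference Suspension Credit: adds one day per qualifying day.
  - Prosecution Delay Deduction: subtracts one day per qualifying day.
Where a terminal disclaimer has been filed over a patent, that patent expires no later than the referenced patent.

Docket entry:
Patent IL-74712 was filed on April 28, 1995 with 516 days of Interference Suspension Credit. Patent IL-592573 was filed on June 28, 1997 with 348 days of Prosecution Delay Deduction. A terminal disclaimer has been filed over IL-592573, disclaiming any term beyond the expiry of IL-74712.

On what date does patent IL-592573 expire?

2018-07-15

Natural term of IL-592573:
  Base: filing + 22 years → 28 June 2019.
  Prosecution Delay Deduction: −348 days → 15 July 2018.
Expiry of referenced patent IL-74712:
  Base: filing + 22 years → 28 April 2017.
  Interference Suspension Credit: +516 days → 26 September 2018.
Terminal disclaimer: IL-592573 expires on the earlier of 15 July 2018 and 26 September 2018.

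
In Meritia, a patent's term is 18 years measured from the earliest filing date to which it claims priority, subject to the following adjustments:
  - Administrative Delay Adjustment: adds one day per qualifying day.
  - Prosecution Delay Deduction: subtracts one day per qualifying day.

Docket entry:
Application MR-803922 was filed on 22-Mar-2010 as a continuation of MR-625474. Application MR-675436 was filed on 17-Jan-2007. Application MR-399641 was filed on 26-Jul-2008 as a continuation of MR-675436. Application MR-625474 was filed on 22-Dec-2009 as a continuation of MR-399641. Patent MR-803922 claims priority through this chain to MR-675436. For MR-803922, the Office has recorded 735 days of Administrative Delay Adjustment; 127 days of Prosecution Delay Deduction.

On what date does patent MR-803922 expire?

2026-09-17

Earliest priority filing: 17 January 2007.
Base term: 17 January 2007 + 18 years → 17 January 2025.
Administrative Delay Adjustment: +735 days → 22 January 2027.
Prosecution Delay Deduction: −127 days → 17 September 2026.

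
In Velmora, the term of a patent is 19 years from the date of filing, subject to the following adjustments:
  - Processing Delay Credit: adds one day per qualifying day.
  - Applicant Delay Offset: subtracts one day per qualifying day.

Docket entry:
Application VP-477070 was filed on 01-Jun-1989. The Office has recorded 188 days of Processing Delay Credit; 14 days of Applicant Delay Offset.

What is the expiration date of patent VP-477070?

Base term: filing date + 19 years → 1 June 2008.
Processing Delay Credit: +188 days → 6 December 2008.
Applicant Delay Offset: −14 days → 22 November 2008.

2008-11-22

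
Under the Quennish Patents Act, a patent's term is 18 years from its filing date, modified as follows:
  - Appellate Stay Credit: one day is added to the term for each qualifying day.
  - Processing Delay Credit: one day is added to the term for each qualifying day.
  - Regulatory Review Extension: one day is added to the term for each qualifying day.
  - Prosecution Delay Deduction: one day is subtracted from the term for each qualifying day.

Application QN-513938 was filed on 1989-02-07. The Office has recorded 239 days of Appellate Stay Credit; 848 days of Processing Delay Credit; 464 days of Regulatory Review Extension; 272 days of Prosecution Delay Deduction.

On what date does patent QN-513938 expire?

August 9, 2010

Base term: filing date + 18 years → 7 February 2007.
Appellate Stay Credit: +239 days → 4 October 2007.
Processing Delay Credit: +848 days → 29 January 2010.
Regulatory Review Extension: +464 days → 8 May 2011.
Prosecution Delay Deduction: −272 days → 9 August 2010.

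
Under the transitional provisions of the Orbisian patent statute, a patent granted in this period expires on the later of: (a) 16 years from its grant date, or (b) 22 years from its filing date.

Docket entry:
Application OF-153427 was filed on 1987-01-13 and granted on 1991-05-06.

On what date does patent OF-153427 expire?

(a) grant + 16 years → 6 May 2007.
(b) filing + 22 years → 13 January 2009.
Later of the two: 13 January 2009.

January 13, 2009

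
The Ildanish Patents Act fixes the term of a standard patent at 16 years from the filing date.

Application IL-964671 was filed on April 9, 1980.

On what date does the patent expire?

Filing date + 16 years → 9 April 1996.

1996-04-09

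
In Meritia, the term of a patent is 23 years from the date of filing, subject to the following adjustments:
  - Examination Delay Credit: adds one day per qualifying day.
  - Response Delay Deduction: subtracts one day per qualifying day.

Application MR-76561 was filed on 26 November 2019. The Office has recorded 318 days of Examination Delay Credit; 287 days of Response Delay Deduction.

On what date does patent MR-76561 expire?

Base term: filing date + 23 years → 26 November 2042.
Examination Delay Credit: +318 days → 10 October 2043.
Response Delay Deduction: −287 days → 27 December 2042.

2042-12-27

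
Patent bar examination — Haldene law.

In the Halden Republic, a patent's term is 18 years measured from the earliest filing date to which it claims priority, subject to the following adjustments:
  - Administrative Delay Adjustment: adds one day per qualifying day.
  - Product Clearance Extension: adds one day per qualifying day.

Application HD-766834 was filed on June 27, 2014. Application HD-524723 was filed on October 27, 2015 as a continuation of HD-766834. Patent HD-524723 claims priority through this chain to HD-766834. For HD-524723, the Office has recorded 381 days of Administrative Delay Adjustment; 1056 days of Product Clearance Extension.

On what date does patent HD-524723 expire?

Earliest priority filing: 27 June 2014.
Base term: 27 June 2014 + 18 years → 27 June 2032.
Administrative Delay Adjustment: +381 days → 13 July 2033.
Product Clearance Extension: +1056 days → 3 June 2036.

June 3, 2036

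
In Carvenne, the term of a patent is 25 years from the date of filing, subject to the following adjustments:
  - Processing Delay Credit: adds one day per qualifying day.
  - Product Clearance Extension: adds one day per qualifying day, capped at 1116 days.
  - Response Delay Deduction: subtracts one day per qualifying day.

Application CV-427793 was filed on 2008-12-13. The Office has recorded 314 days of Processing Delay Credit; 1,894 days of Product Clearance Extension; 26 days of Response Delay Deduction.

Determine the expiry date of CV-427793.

Base term: filing date + 25 years → 13 December 2033.
Processing Delay Credit: +314 days → 23 October 2034.
Product Clearance Extension: 1894 days claimed exceeds the 1116-day cap, so +1116 days → 12 November 2037.
Response Delay Deduction: −26 days → 17 October 2037.

2037-10-17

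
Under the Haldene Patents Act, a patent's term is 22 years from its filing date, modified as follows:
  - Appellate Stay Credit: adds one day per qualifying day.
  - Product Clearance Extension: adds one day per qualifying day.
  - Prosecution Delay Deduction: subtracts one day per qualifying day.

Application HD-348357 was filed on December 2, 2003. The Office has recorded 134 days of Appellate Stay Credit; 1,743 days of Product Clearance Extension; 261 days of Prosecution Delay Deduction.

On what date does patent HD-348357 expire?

Base term: filing date + 22 years → 2 December 2025.
Appellate Stay Credit: +134 days → 15 April 2026.
Product Clearance Extension: +1743 days → 22 January 2031.
Prosecution Delay Deduction: −261 days → 6 May 2030.

2030-05-06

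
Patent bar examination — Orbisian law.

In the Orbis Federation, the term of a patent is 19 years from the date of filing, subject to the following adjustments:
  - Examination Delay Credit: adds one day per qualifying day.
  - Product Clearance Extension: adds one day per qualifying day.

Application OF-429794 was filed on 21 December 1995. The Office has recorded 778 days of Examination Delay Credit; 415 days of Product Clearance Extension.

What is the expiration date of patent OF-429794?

Base term: filing date + 19 years → 21 December 2014.
Examination Delay Credit: +778 days → 6 February 2017.
Product Clearance Extension: +415 days → 28 March 2018.

2018-03-28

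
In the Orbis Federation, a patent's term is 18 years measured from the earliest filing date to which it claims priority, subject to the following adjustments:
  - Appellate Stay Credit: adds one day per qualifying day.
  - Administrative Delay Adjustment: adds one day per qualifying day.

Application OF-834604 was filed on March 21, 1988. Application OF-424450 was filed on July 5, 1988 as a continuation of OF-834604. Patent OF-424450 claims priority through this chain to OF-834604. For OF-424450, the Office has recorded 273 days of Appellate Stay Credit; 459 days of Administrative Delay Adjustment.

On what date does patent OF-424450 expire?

March 22, 2008

Earliest priority filing: 21 March 1988.
Base term: 21 March 1988 + 18 years → 21 March 2006.
Appellate Stay Credit: +273 days → 19 December 2006.
Administrative Delay Adjustment: +459 days → 22 March 2008.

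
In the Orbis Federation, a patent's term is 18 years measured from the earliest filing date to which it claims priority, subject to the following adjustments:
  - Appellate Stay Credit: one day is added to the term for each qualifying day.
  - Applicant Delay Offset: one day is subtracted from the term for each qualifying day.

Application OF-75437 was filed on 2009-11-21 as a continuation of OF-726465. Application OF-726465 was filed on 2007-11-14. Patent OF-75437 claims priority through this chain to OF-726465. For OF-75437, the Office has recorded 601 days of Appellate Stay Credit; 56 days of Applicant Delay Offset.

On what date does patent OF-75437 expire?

Earliest priority filing: 14 November 2007.
Base term: 14 November 2007 + 18 years → 14 November 2025.
Appellate Stay Credit: +601 days → 8 July 2027.
Applicant Delay Offset: −56 days → 13 May 2027.

May 13, 2027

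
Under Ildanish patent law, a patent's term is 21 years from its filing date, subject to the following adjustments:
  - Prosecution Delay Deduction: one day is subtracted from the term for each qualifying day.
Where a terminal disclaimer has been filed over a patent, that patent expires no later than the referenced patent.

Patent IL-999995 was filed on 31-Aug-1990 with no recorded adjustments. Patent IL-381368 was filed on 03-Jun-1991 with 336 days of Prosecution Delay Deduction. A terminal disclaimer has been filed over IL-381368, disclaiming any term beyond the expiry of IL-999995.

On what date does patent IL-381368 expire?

Natural term of IL-381368:
  Base: filing + 21 years → 3 June 2012.
  Prosecution Delay Deduction: −336 days → 3 July 2011.
Expiry of referenced patent IL-999995:
  Base: filing + 21 years → 31 August 2011.
Terminal disclaimer: IL-381368 expires on the earlier of 3 July 2011 and 31 August 2011.

July 3, 2011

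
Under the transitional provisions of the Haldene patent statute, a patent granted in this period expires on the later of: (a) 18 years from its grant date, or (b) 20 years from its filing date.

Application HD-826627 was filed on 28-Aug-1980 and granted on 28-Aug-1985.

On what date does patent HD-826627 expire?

(a) grant + 18 years → 28 August 2003.
(b) filing + 20 years → 28 August 2000.
Later of the two: 28 August 2003.

2003-08-28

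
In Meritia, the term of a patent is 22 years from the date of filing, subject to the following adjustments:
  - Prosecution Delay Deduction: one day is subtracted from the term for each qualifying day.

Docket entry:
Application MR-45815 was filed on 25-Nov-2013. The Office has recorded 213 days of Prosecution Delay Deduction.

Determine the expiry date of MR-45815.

Base term: filing date + 22 years → 25 November 2035.
Prosecution Delay Deduction: −213 days → 26 April 2035.

April 26, 2035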